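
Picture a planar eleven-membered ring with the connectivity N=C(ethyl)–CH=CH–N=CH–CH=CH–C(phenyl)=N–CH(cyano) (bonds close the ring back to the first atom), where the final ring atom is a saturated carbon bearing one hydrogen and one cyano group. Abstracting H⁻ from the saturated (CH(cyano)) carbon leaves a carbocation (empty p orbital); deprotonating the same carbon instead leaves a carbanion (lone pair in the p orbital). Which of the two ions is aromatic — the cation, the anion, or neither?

Both ions have a continuous loop of p orbitals — each ring atom is sp².
Cation: 5 × 2 + 0 = 10 π electrons → 4(2)+2, aromatic.
Anion: 5 × 2 + 2 = 12 π electrons → 4(3), antiaromatic.

The cation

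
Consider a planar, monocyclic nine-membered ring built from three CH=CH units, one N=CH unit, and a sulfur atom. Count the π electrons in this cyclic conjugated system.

10

Every ring atom contributes a p orbital perpendicular to the ring (each doubly-bonded ring atom is sp² with one p-orbital electron; each =N– nitrogen is pyridine-type (lone pair in the sp² plane, one electron in the p orbital); the sulfur donates one lone pair from its p orbital), so the π system is cyclic and fully conjugated.
Counting π electrons: 4 × 2 = 8 from the double-bond units + 2 from the S atom = 10.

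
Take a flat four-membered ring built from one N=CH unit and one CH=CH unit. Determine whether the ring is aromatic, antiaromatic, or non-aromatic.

Check conjugation: the double-bond atoms are sp², each contributing one p electron; each =N– nitrogen is pyridine-type (lone pair in the sp² plane, one electron in the p orbital) — every position has a p orbital, so the cyclic π system is continuous.
Tallying contributions gives 2 × 2 = 4 from the 2 double-bond units.
4 is a 4n count (n = 1), so the planar conjugated ring is antiaromatic.

Antiaromatic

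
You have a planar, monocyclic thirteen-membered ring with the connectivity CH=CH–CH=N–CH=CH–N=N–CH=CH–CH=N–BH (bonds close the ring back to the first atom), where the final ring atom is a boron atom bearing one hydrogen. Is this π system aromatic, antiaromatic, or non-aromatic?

Check conjugation: each doubly-bonded ring atom is sp² with one p-orbital electron; each =N– nitrogen is pyridine-type (lone pair in the sp² plane, one electron in the p orbital); the boron has an empty p orbital — every position has a p orbital, so the cyclic π system is continuous.
Adding the contributions, 6 × 2 = 12 from the double-bond units + 0 from the BH atom = 12.
12 = 4(3); a planar, fully conjugated 4n system is antiaromatic.

Antiaromatic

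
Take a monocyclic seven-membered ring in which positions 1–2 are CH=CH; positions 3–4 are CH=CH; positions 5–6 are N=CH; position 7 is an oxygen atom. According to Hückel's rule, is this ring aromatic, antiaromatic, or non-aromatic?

Antiaromatic

All ring atoms are sp² and supply a p orbital to the ring (each doubly-bonded ring atom is sp² with one p-orbital electron; each =N– nitrogen is pyridine-type (lone pair in the sp² plane, one electron in the p orbital); the oxygen donates one lone pair from its p orbital); the conjugation is uninterrupted.
Adding the contributions, 3 × 2 = 6 from the double-bond units + 2 from the O atom = 8.
With 8 = 4·2 π electrons, Hückel's rule classifies the planar ring as antiaromatic.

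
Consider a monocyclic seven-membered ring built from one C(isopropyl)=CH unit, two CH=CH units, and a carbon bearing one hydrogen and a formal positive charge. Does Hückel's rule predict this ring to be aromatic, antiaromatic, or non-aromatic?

Aromatic

Every ring atom contributes a p orbital perpendicular to the ring (every atom in a ring double bond is sp² and brings one electron to the p orbital; the carbocation has an empty p orbital), so the π system is cyclic and fully conjugated.
Counting π electrons: 3 × 2 = 6 from the double-bond units + 0 from the CH(+) atom = 6.
6 = 4(1) + 2, which satisfies Hückel's 4n+2 rule.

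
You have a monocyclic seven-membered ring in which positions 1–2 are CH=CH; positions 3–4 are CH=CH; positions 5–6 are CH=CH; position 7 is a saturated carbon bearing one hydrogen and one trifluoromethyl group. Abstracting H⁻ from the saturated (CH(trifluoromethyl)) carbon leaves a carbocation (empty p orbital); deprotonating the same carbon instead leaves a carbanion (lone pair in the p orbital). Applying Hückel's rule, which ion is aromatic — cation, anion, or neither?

In either ion the ring is fully conjugated: every atom, including the new sp² carbon, supplies a p orbital.
Cation: 3 × 2 + 0 = 6 π electrons → 4(1)+2, aromatic.
Anion: 3 × 2 + 2 = 8 π electrons → 4(2), antiaromatic.

The cation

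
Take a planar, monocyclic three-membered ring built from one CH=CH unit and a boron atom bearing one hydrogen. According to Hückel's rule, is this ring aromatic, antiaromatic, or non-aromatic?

Aromatic

Every ring atom contributes a p orbital perpendicular to the ring (every atom in a ring double bond is sp² and brings one electron to the p orbital; the boron has an empty p orbital), so the π system is cyclic and fully conjugated.
π-electron count: 1 × 2 = 2 from the double-bond unit + 0 from the BH atom = 2.
With 2 π electrons (n = 0), the Hückel 4n+2 condition holds.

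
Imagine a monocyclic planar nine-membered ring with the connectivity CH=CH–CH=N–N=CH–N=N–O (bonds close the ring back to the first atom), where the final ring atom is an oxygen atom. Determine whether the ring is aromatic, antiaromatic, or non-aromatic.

Aromatic

The p orbitals form a continuous loop: every atom in a ring double bond is sp² and brings one electron to the p orbital; each =N– nitrogen is pyridine-type (lone pair in the sp² plane, one electron in the p orbital); the oxygen donates one lone pair from its p orbital. The ring is fully conjugated.
π-electron count: 4 × 2 = 8 from the double-bond units + 2 from the O atom = 10.
10 = 4(2) + 2, which satisfies Hückel's 4n+2 rule.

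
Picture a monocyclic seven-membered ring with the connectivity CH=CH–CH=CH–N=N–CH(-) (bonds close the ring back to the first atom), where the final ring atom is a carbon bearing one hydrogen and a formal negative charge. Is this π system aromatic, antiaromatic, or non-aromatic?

Antiaromatic

Check conjugation: every atom in a ring double bond is sp² and brings one electron to the p orbital; each =N– nitrogen is pyridine-type (lone pair in the sp² plane, one electron in the p orbital); the carbanion's lone pair occupies the p orbital — every position has a p orbital, so the cyclic π system is continuous.
Counting π electrons: 3 × 2 = 6 from the double-bond units + 2 from the CH(-) atom = 8.
A 4n π count (8, n = 2) in a planar conjugated ring means antiaromatic.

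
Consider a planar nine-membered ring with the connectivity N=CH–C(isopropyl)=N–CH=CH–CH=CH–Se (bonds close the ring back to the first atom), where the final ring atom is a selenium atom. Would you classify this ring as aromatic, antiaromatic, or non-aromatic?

All ring atoms are sp² and supply a p orbital to the ring (the double-bond atoms are sp², each contributing one p electron; the doubly-bonded nitrogens are pyridine-type — their lone pairs lie in the ring plane, leaving one electron in the p orbital; the selenium donates one lone pair from its p orbital); the conjugation is uninterrupted.
Adding the contributions, 4 × 2 = 8 from the double-bond units + 2 from the Se atom = 10.
With 10 π electrons (n = 2), the Hückel 4n+2 condition holds.

Aromatic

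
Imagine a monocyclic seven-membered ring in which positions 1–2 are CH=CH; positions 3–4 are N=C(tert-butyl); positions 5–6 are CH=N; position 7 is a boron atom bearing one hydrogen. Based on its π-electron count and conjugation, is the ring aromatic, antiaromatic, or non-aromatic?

All ring atoms are sp² and supply a p orbital to the ring (each doubly-bonded ring atom is sp² with one p-orbital electron; each sp² =N– keeps its lone pair in-plane and puts one electron into the π system; the boron has an empty p orbital); the conjugation is uninterrupted.
Tallying contributions gives 3 × 2 = 6 from the double-bond units + 0 from the BH atom = 6.
Since 6 = 4·1 + 2, the ring meets the 4n+2 criterion.

Aromatic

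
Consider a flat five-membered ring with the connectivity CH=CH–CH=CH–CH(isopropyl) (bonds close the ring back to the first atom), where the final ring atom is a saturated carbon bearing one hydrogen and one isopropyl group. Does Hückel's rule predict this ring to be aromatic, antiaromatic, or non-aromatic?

At the CH(isopropyl) position, that saturated carbon is sp³ and has no p orbital in the ring π system; the ring's p-orbital overlap is broken there.
Broken conjugation rules out both aromaticity and antiaromaticity.

Non-aromatic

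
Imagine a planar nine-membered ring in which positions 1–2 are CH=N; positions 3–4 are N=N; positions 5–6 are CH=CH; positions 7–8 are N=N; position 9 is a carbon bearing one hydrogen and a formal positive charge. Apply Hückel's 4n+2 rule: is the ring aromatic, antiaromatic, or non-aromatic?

All ring atoms are sp² and supply a p orbital to the ring (every atom in a ring double bond is sp² and brings one electron to the p orbital; each sp² =N– keeps its lone pair in-plane and puts one electron into the π system; the carbocation has an empty p orbital); the conjugation is uninterrupted.
Counting π electrons: 4 × 2 = 8 from the double-bond units + 0 from the CH(+) atom = 8.
8 is a 4n count (n = 2), so the planar conjugated ring is antiaromatic.

Antiaromatic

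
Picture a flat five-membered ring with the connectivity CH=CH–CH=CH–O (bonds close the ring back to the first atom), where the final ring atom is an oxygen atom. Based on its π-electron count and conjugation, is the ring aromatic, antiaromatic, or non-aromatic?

All ring atoms are sp² and supply a p orbital to the ring (the double-bond atoms are sp², each contributing one p electron; the oxygen donates one lone pair from its p orbital); the conjugation is uninterrupted.
Tallying contributions gives 2 × 2 = 4 from the double-bond units + 2 from the O atom = 6.
Since 6 = 4·1 + 2, the ring meets the 4n+2 criterion.

Aromatic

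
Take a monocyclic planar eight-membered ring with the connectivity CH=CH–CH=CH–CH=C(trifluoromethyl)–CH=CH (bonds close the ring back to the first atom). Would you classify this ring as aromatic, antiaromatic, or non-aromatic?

All ring atoms are sp² and supply a p orbital to the ring (each doubly-bonded ring atom is sp² with one p-orbital electron); the conjugation is uninterrupted.
π-electron count: 4 × 2 = 8 from the 4 double-bond units.
With 8 = 4·2 π electrons, Hückel's rule classifies the planar ring as antiaromatic.

Antiaromatic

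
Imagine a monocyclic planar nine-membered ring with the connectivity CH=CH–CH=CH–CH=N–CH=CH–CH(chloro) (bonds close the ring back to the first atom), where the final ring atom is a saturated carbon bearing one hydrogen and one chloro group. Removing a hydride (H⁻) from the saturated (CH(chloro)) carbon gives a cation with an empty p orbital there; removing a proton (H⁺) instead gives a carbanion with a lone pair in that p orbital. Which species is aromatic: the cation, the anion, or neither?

Both ions have a continuous loop of p orbitals — each ring atom is sp².
Cation: 4 × 2 + 0 = 8 π electrons → 4(2), antiaromatic.
Anion: 4 × 2 + 2 = 10 π electrons → 4(2)+2, aromatic.

The anion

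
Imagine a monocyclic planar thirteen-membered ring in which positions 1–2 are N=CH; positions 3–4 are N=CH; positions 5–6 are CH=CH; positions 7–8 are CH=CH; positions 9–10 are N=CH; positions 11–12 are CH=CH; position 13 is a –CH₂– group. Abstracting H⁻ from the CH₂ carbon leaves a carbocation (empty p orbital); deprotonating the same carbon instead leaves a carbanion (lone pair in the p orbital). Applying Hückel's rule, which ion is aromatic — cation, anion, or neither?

The anion

Both ions have a continuous loop of p orbitals — each ring atom is sp².
Cation: 6 × 2 + 0 = 12 π electrons → 4(3), antiaromatic.
Anion: 6 × 2 + 2 = 14 π electrons → 4(3)+2, aromatic.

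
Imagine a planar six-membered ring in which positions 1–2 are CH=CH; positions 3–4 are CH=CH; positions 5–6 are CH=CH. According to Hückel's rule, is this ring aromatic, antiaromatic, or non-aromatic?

Aromatic

Check conjugation: each doubly-bonded ring atom is sp² with one p-orbital electron — every position has a p orbital, so the cyclic π system is continuous.
Tallying contributions gives 3 × 2 = 6 from the 3 double-bond units.
6 = 4(1) + 2, which satisfies Hückel's 4n+2 rule.
(This ring is benzene.)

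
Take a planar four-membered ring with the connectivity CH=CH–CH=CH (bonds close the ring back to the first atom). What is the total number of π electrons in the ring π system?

All ring atoms are sp² and supply a p orbital to the ring (the double-bond atoms are sp², each contributing one p electron); the conjugation is uninterrupted.
Tallying contributions gives 2 × 2 = 4 from the 2 double-bond units.
(The species described is cyclobutadiene.)

4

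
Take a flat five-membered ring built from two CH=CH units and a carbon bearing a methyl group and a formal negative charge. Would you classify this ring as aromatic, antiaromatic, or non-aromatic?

Aromatic

Every ring atom contributes a p orbital perpendicular to the ring (the double-bond atoms are sp², each contributing one p electron; the carbanion's lone pair occupies the p orbital), so the π system is cyclic and fully conjugated.
Adding the contributions, 2 × 2 = 4 from the double-bond units + 2 from the C(methyl)(-) atom = 6.
6 = 4(1) + 2, which satisfies Hückel's 4n+2 rule.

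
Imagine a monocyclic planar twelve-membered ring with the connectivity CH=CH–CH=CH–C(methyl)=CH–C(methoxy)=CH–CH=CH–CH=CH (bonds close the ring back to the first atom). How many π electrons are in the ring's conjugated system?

The p orbitals form a continuous loop: the double-bond atoms are sp², each contributing one p electron. The ring is fully conjugated.
Adding the contributions, 6 × 2 = 12 from the 6 double-bond units.

12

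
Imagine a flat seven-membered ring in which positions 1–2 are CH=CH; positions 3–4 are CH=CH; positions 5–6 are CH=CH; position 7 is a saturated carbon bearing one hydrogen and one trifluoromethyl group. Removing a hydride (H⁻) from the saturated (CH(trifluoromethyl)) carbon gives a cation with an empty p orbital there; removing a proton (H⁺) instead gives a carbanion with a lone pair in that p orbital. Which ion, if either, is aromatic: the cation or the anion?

The cation

Both ions have a continuous loop of p orbitals — each ring atom is sp².
Cation: 3 × 2 + 0 = 6 π electrons → 4(1)+2, aromatic.
Anion: 3 × 2 + 2 = 8 π electrons → 4(2), antiaromatic.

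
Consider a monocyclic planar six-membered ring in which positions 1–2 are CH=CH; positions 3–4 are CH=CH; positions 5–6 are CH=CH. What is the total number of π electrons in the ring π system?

6

Every ring atom contributes a p orbital perpendicular to the ring (each doubly-bonded ring atom is sp² with one p-orbital electron), so the π system is cyclic and fully conjugated.
Adding the contributions, 3 × 2 = 6 from the 3 double-bond units.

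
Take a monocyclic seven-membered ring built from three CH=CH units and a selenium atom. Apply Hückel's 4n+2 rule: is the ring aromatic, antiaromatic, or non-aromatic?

Antiaromatic

All ring atoms are sp² and supply a p orbital to the ring (every atom in a ring double bond is sp² and brings one electron to the p orbital; the selenium donates one lone pair from its p orbital); the conjugation is uninterrupted.
π-electron count: 3 × 2 = 6 from the double-bond units + 2 from the Se atom = 8.
A 4n π count (8, n = 2) in a planar conjugated ring means antiaromatic.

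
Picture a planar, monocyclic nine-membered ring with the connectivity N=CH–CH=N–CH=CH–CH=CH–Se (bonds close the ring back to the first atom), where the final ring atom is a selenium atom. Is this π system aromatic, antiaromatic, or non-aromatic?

Aromatic

Check conjugation: every atom in a ring double bond is sp² and brings one electron to the p orbital; each sp² =N– keeps its lone pair in-plane and puts one electron into the π system; the selenium donates one lone pair from its p orbital — every position has a p orbital, so the cyclic π system is continuous.
Counting π electrons: 4 × 2 = 8 from the double-bond units + 2 from the Se atom = 10.
With 10 π electrons (n = 2), the Hückel 4n+2 condition holds.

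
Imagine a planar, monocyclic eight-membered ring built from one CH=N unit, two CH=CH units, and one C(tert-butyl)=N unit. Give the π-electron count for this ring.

8

Every ring atom contributes a p orbital perpendicular to the ring (every atom in a ring double bond is sp² and brings one electron to the p orbital; the doubly-bonded nitrogens are pyridine-type — their lone pairs lie in the ring plane, leaving one electron in the p orbital), so the π system is cyclic and fully conjugated.
Tallying contributions gives 4 × 2 = 8 from the 4 double-bond units.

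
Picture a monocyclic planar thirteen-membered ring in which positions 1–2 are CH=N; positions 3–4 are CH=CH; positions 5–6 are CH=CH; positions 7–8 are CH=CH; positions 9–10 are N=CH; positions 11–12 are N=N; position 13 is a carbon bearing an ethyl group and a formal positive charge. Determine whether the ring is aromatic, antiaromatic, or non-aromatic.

Antiaromatic

All ring atoms are sp² and supply a p orbital to the ring (the double-bond atoms are sp², each contributing one p electron; each sp² =N– keeps its lone pair in-plane and puts one electron into the π system; the carbocation has an empty p orbital); the conjugation is uninterrupted.
Counting π electrons: 6 × 2 = 12 from the double-bond units + 0 from the C(ethyl)(+) atom = 12.
With 12 = 4·3 π electrons, Hückel's rule classifies the planar ring as antiaromatic.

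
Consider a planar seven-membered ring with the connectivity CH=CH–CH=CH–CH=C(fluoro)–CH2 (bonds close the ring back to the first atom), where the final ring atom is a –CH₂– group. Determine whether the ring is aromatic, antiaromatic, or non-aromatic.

Non-aromatic

Because the tetrahedral CH₂ carbon is sp³ and has no p orbital in the ring π system at the CH2 position, the π system cannot extend all the way around the ring.
Broken conjugation rules out both aromaticity and antiaromaticity.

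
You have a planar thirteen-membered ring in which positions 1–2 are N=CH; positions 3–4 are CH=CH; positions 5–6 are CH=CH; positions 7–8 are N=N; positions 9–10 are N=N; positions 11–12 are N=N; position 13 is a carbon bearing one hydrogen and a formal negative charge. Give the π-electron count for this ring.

14

All ring atoms are sp² and supply a p orbital to the ring (each doubly-bonded ring atom is sp² with one p-orbital electron; each sp² =N– keeps its lone pair in-plane and puts one electron into the π system; the carbanion's lone pair occupies the p orbital); the conjugation is uninterrupted.
Counting π electrons: 6 × 2 = 12 from the double-bond units + 2 from the CH(-) atom = 14.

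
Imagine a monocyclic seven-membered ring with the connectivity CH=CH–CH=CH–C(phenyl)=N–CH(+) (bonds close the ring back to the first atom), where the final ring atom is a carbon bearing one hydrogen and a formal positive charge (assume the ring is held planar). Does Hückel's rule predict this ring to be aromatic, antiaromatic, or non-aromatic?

Check conjugation: the double-bond atoms are sp², each contributing one p electron; each sp² =N– keeps its lone pair in-plane and puts one electron into the π system; the carbocation has an empty p orbital — every position has a p orbital, so the cyclic π system is continuous.
Adding the contributions, 3 × 2 = 6 from the double-bond units + 0 from the CH(+) atom = 6.
Since 6 = 4·1 + 2, the ring meets the 4n+2 criterion.

Aromatic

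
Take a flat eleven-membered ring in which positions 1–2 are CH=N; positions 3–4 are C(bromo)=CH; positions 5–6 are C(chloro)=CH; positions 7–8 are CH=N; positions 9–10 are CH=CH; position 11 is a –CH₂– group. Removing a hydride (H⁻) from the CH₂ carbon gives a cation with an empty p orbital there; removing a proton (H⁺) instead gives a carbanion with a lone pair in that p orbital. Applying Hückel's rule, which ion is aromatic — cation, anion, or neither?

The cation

Once that carbon is sp², every ring atom has a p orbital and both ions are fully conjugated.
Cation: 5 × 2 + 0 = 10 π electrons → 4(2)+2, aromatic.
Anion: 5 × 2 + 2 = 12 π electrons → 4(3), antiaromatic.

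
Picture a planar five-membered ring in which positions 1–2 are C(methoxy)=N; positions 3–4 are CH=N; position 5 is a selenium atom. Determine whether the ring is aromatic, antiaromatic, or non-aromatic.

Aromatic

The p orbitals form a continuous loop: each doubly-bonded ring atom is sp² with one p-orbital electron; each =N– nitrogen is pyridine-type (lone pair in the sp² plane, one electron in the p orbital); the selenium donates one lone pair from its p orbital. The ring is fully conjugated.
π-electron count: 2 × 2 = 4 from the double-bond units + 2 from the Se atom = 6.
With 6 π electrons (n = 1), the Hückel 4n+2 condition holds.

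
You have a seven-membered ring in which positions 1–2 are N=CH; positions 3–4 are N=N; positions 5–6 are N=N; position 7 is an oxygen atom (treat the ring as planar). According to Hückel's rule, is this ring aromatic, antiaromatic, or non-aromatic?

Every ring atom contributes a p orbital perpendicular to the ring (the double-bond atoms are sp², each contributing one p electron; the doubly-bonded nitrogens are pyridine-type — their lone pairs lie in the ring plane, leaving one electron in the p orbital; the oxygen donates one lone pair from its p orbital), so the π system is cyclic and fully conjugated.
Tallying contributions gives 3 × 2 = 6 from the double-bond units + 2 from the O atom = 8.
8 is a 4n count (n = 2), so the planar conjugated ring is antiaromatic.

Antiaromatic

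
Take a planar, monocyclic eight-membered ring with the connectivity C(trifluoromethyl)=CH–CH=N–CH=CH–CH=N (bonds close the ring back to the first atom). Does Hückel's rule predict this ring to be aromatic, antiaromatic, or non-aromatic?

Every ring atom contributes a p orbital perpendicular to the ring (every atom in a ring double bond is sp² and brings one electron to the p orbital; each sp² =N– keeps its lone pair in-plane and puts one electron into the π system), so the π system is cyclic and fully conjugated.
Adding the contributions, 4 × 2 = 8 from the 4 double-bond units.
8 = 4(2); a planar, fully conjugated 4n system is antiaromatic.

Antiaromatic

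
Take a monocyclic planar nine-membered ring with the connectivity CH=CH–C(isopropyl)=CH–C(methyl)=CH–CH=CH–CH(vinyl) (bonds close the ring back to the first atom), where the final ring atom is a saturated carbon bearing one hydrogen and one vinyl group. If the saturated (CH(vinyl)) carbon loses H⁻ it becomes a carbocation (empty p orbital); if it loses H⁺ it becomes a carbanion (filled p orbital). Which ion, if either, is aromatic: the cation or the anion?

The anion

In both ions every ring atom is sp² and contributes a p orbital, so both rings are fully conjugated.
Cation: 4 × 2 + 0 = 8 π electrons → 4(2), antiaromatic.
Anion: 4 × 2 + 2 = 10 π electrons → 4(2)+2, aromatic.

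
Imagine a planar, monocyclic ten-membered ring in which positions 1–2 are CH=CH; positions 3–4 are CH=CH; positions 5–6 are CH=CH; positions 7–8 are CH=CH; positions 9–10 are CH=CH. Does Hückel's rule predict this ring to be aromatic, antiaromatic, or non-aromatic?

Aromatic

All ring atoms are sp² and supply a p orbital to the ring (the double-bond atoms are sp², each contributing one p electron); the conjugation is uninterrupted.
π-electron count: 5 × 2 = 10 from the 5 double-bond units.
Since 10 = 4·2 + 2, the ring meets the 4n+2 criterion.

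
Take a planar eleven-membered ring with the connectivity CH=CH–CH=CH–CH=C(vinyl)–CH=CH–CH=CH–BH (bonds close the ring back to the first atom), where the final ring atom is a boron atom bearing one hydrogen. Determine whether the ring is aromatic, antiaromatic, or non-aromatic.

Aromatic

The p orbitals form a continuous loop: the double-bond atoms are sp², each contributing one p electron; the boron has an empty p orbital. The ring is fully conjugated.
π-electron count: 5 × 2 = 10 from the double-bond units + 0 from the BH atom = 10.
With 10 π electrons (n = 2), the Hückel 4n+2 condition holds.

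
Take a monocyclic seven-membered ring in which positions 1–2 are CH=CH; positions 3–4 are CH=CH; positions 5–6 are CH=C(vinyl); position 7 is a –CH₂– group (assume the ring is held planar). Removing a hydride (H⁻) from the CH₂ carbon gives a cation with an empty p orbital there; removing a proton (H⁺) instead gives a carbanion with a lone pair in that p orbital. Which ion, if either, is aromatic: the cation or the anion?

The cation

Both ions have a continuous loop of p orbitals — each ring atom is sp².
Cation: 3 × 2 + 0 = 6 π electrons → 4(1)+2, aromatic.
Anion: 3 × 2 + 2 = 8 π electrons → 4(2), antiaromatic.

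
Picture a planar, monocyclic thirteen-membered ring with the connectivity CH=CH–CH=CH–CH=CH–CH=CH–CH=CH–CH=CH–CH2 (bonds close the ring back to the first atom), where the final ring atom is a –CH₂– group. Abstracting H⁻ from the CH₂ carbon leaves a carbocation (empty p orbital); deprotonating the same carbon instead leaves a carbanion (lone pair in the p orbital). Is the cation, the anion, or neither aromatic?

Both ions have a continuous loop of p orbitals — each ring atom is sp².
Cation: 6 × 2 + 0 = 12 π electrons → 4(3), antiaromatic.
Anion: 6 × 2 + 2 = 14 π electrons → 4(3)+2, aromatic.

The anion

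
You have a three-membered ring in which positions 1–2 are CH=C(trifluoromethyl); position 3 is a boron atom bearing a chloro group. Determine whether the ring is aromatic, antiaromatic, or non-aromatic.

Check conjugation: each doubly-bonded ring atom is sp² with one p-orbital electron; the boron has an empty p orbital — every position has a p orbital, so the cyclic π system is continuous.
Tallying contributions gives 1 × 2 = 2 from the double-bond unit + 0 from the B(chloro) atom = 2.
That gives a 4n+2 count (2, n = 0).

Aromatic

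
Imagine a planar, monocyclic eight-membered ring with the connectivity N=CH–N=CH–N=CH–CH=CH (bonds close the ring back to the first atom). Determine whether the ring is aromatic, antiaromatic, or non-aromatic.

Antiaromatic

Check conjugation: the double-bond atoms are sp², each contributing one p electron; each =N– nitrogen is pyridine-type (lone pair in the sp² plane, one electron in the p orbital) — every position has a p orbital, so the cyclic π system is continuous.
Counting π electrons: 4 × 2 = 8 from the 4 double-bond units.
A 4n π count (8, n = 2) in a planar conjugated ring means antiaromatic.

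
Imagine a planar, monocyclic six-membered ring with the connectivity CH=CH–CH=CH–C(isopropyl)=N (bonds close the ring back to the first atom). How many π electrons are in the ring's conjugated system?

6

The p orbitals form a continuous loop: the double-bond atoms are sp², each contributing one p electron; each sp² =N– keeps its lone pair in-plane and puts one electron into the π system. The ring is fully conjugated.
Adding the contributions, 3 × 2 = 6 from the 3 double-bond units.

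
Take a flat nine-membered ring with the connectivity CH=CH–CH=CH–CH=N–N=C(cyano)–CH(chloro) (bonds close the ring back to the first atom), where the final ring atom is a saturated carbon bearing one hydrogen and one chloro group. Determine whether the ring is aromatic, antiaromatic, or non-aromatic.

Non-aromatic

Because that saturated carbon is sp³ and has no p orbital in the ring π system at the CH(chloro) position, the π system cannot extend all the way around the ring.
Hückel's rule only applies to fully conjugated rings, so this one is simply non-aromatic.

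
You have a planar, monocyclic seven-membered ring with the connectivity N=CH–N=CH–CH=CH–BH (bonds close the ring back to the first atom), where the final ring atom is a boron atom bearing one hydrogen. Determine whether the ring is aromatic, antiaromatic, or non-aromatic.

Check conjugation: the double-bond atoms are sp², each contributing one p electron; each =N– nitrogen is pyridine-type (lone pair in the sp² plane, one electron in the p orbital); the boron has an empty p orbital — every position has a p orbital, so the cyclic π system is continuous.
Tallying contributions gives 3 × 2 = 6 from the double-bond units + 0 from the BH atom = 6.
With 6 π electrons (n = 1), the Hückel 4n+2 condition holds.

Aromatic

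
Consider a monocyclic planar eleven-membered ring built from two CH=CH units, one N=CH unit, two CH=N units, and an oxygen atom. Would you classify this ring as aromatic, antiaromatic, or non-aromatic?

Antiaromatic

All ring atoms are sp² and supply a p orbital to the ring (every atom in a ring double bond is sp² and brings one electron to the p orbital; the doubly-bonded nitrogens are pyridine-type — their lone pairs lie in the ring plane, leaving one electron in the p orbital; the oxygen donates one lone pair from its p orbital); the conjugation is uninterrupted.
π-electron count: 5 × 2 = 10 from the double-bond units + 2 from the O atom = 12.
A 4n π count (12, n = 3) in a planar conjugated ring means antiaromatic.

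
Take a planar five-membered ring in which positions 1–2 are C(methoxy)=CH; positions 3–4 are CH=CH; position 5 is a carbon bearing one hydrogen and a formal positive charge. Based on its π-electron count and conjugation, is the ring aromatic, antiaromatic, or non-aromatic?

Every ring atom contributes a p orbital perpendicular to the ring (every atom in a ring double bond is sp² and brings one electron to the p orbital; the carbocation has an empty p orbital), so the π system is cyclic and fully conjugated.
Counting π electrons: 2 × 2 = 4 from the double-bond units + 0 from the CH(+) atom = 4.
4 = 4(1); a planar, fully conjugated 4n system is antiaromatic.

Antiaromatic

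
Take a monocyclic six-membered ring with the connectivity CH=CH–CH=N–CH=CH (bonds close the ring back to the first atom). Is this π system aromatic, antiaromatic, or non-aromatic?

Every ring atom contributes a p orbital perpendicular to the ring (every atom in a ring double bond is sp² and brings one electron to the p orbital; each sp² =N– keeps its lone pair in-plane and puts one electron into the π system), so the π system is cyclic and fully conjugated.
Tallying contributions gives 3 × 2 = 6 from the 3 double-bond units.
With 6 π electrons (n = 1), the Hückel 4n+2 condition holds.

Aromatic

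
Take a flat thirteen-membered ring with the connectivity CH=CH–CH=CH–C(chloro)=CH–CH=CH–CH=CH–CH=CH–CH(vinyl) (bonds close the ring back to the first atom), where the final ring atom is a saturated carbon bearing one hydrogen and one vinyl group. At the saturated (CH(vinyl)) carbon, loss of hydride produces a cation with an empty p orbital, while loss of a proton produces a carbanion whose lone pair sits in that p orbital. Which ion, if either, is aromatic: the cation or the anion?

In either ion the ring is fully conjugated: every atom, including the new sp² carbon, supplies a p orbital.
Cation: 6 × 2 + 0 = 12 π electrons → 4(3), antiaromatic.
Anion: 6 × 2 + 2 = 14 π electrons → 4(3)+2, aromatic.

The anion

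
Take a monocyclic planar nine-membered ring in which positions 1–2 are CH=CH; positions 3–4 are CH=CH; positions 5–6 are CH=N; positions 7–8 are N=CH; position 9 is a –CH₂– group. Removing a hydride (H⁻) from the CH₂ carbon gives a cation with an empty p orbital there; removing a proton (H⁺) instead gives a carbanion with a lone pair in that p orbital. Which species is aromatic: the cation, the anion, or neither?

The anion

In either ion the ring is fully conjugated: every atom, including the new sp² carbon, supplies a p orbital.
Cation: 4 × 2 + 0 = 8 π electrons → 4(2), antiaromatic.
Anion: 4 × 2 + 2 = 10 π electrons → 4(2)+2, aromatic.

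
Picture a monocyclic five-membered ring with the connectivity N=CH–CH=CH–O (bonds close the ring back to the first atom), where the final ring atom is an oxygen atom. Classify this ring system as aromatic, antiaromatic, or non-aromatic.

All ring atoms are sp² and supply a p orbital to the ring (the double-bond atoms are sp², each contributing one p electron; each =N– nitrogen is pyridine-type (lone pair in the sp² plane, one electron in the p orbital); the oxygen donates one lone pair from its p orbital); the conjugation is uninterrupted.
Tallying contributions gives 2 × 2 = 4 from the double-bond units + 2 from the O atom = 6.
Since 6 = 4·1 + 2, the ring meets the 4n+2 criterion.

Aromatic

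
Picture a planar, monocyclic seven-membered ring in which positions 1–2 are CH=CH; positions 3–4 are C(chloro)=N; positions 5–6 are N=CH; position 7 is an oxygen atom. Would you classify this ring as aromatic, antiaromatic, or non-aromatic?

Antiaromatic

All ring atoms are sp² and supply a p orbital to the ring (the double-bond atoms are sp², each contributing one p electron; each sp² =N– keeps its lone pair in-plane and puts one electron into the π system; the oxygen donates one lone pair from its p orbital); the conjugation is uninterrupted.
Tallying contributions gives 3 × 2 = 6 from the double-bond units + 2 from the O atom = 8.
8 is a 4n count (n = 2), so the planar conjugated ring is antiaromatic.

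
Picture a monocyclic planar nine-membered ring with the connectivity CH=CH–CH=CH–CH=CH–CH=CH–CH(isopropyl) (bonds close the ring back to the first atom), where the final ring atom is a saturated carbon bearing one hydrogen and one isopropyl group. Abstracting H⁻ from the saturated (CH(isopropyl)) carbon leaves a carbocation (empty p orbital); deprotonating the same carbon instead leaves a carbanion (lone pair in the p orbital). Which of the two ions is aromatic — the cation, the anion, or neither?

In both ions every ring atom is sp² and contributes a p orbital, so both rings are fully conjugated.
Cation: 4 × 2 + 0 = 8 π electrons → 4(2), antiaromatic.
Anion: 4 × 2 + 2 = 10 π electrons → 4(2)+2, aromatic.

The anion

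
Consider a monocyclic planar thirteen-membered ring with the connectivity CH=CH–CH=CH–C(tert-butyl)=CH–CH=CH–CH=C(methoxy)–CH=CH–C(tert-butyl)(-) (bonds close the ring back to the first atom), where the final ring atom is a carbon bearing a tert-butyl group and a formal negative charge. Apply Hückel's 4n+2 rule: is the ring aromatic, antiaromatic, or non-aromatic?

Check conjugation: each doubly-bonded ring atom is sp² with one p-orbital electron; the carbanion's lone pair occupies the p orbital — every position has a p orbital, so the cyclic π system is continuous.
Counting π electrons: 6 × 2 = 12 from the double-bond units + 2 from the C(tert-butyl)(-) atom = 14.
14 = 4(3) + 2, which satisfies Hückel's 4n+2 rule.

Aromatic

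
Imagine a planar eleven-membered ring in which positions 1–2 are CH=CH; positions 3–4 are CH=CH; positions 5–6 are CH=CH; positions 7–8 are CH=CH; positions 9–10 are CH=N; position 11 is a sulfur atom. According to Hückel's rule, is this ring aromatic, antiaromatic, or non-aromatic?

Antiaromatic

The p orbitals form a continuous loop: every atom in a ring double bond is sp² and brings one electron to the p orbital; each =N– nitrogen is pyridine-type (lone pair in the sp² plane, one electron in the p orbital); the sulfur donates one lone pair from its p orbital. The ring is fully conjugated.
Adding the contributions, 5 × 2 = 10 from the double-bond units + 2 from the S atom = 12.
12 = 4(3); a planar, fully conjugated 4n system is antiaromatic.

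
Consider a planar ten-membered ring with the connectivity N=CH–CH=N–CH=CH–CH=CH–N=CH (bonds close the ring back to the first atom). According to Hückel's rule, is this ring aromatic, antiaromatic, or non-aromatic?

Aromatic

Check conjugation: each doubly-bonded ring atom is sp² with one p-orbital electron; each =N– nitrogen is pyridine-type (lone pair in the sp² plane, one electron in the p orbital) — every position has a p orbital, so the cyclic π system is continuous.
Adding the contributions, 5 × 2 = 10 from the 5 double-bond units.
10 = 4(2) + 2, which satisfies Hückel's 4n+2 rule.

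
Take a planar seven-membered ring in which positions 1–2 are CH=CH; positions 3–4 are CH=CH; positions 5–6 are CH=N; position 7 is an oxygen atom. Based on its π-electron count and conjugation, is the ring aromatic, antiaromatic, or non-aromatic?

Antiaromatic

The p orbitals form a continuous loop: every atom in a ring double bond is sp² and brings one electron to the p orbital; each sp² =N– keeps its lone pair in-plane and puts one electron into the π system; the oxygen donates one lone pair from its p orbital. The ring is fully conjugated.
Tallying contributions gives 3 × 2 = 6 from the double-bond units + 2 from the O atom = 8.
With 8 = 4·2 π electrons, Hückel's rule classifies the planar ring as antiaromatic.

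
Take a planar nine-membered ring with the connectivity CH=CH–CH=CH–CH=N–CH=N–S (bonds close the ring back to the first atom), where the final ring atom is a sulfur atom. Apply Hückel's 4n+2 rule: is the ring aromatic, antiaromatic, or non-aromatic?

Aromatic

All ring atoms are sp² and supply a p orbital to the ring (every atom in a ring double bond is sp² and brings one electron to the p orbital; each =N– nitrogen is pyridine-type (lone pair in the sp² plane, one electron in the p orbital); the sulfur donates one lone pair from its p orbital); the conjugation is uninterrupted.
Adding the contributions, 4 × 2 = 8 from the double-bond units + 2 from the S atom = 10.
Since 10 = 4·2 + 2, the ring meets the 4n+2 criterion.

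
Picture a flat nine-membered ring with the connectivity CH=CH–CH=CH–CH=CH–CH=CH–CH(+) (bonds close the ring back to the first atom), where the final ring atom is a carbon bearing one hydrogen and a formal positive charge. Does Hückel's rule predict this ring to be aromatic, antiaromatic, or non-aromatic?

Antiaromatic

All ring atoms are sp² and supply a p orbital to the ring (every atom in a ring double bond is sp² and brings one electron to the p orbital; the carbocation has an empty p orbital); the conjugation is uninterrupted.
Adding the contributions, 4 × 2 = 8 from the double-bond units + 0 from the CH(+) atom = 8.
8 is a 4n count (n = 2), so the planar conjugated ring is antiaromatic.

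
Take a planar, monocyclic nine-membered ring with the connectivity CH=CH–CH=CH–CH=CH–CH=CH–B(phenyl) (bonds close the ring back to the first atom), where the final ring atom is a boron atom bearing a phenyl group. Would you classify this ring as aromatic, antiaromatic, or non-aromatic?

Antiaromatic

All ring atoms are sp² and supply a p orbital to the ring (each doubly-bonded ring atom is sp² with one p-orbital electron; the boron has an empty p orbital); the conjugation is uninterrupted.
Counting π electrons: 4 × 2 = 8 from the double-bond units + 0 from the B(phenyl) atom = 8.
With 8 = 4·2 π electrons, Hückel's rule classifies the planar ring as antiaromatic.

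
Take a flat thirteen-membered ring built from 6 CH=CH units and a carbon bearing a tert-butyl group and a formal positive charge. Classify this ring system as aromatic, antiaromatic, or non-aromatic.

The p orbitals form a continuous loop: the double-bond atoms are sp², each contributing one p electron; the carbocation has an empty p orbital. The ring is fully conjugated.
π-electron count: 6 × 2 = 12 from the double-bond units + 0 from the C(tert-butyl)(+) atom = 12.
A 4n π count (12, n = 3) in a planar conjugated ring means antiaromatic.

Antiaromatic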